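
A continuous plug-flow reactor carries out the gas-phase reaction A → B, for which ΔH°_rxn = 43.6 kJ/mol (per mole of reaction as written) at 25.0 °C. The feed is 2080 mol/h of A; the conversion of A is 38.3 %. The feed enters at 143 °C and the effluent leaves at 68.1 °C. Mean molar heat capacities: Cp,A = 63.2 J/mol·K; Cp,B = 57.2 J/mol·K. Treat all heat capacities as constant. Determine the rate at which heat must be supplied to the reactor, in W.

Extent of reaction ξ = 0.383 × 2080 = 796.64 mol/h
Reaction term: ξ·ΔH°_rxn = 796.64 × 43.6 = 34734 kJ/h
Sensible, feed 143→25 °C: -15512 kJ/h
Outlet flows (mol/h): A 1283.4, B 796.64
Sensible, products 25→68.1 °C: 5459.7 kJ/h
Q = ΔH = 24681 kJ/h = 6.856 kW
Heat supplied = 6856 W

Q_in = 6860 W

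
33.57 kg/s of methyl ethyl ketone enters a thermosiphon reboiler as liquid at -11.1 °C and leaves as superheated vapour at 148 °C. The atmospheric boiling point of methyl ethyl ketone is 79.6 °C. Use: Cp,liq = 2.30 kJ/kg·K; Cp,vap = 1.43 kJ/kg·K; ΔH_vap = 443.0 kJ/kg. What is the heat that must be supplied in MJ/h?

liquid -11.1→79.6 °C: 208.61 kJ/kg
vaporisation at 79.6 °C: 443 kJ/kg
vapour 79.6→148 °C: 97.812 kJ/kg
Δh = 208.61 + 443 + 97.812 = 749.42 kJ/kg
Q = ṁ·Δh = 33.57 kg/s × 749.42 kJ/kg = 25158 kJ/s
|Q| = 25158 kW = 90569 MJ/h

Q = 90600 MJ/h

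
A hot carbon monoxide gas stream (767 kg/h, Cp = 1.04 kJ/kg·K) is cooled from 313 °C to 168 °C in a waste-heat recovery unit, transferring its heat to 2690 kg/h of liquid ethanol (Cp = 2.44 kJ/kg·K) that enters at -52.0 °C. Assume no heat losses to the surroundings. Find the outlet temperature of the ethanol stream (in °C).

Heat released by hot stream: Q = 767 × 1.04 × (313 − 168) = 115660 kJ/h
Energy balance on cold side (adiabatic exchanger): Q = ṁ_c·Cp_c·(T_c,out − T_c,in)
T_c,out = -52.0 + 115660/(2690 × 2.44) = -34.378 °C

T_c,out = -34.4 °C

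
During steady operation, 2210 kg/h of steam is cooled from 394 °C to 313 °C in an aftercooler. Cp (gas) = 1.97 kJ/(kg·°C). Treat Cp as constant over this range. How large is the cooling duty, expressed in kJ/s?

Q_c = 98.0 kJ/s

Q = ṁ·Cp·ΔT = 2210 × 1.97 × (313 − 394) = -352650 kJ/h
Converting: 352650 / 3600 s = 97.958 kW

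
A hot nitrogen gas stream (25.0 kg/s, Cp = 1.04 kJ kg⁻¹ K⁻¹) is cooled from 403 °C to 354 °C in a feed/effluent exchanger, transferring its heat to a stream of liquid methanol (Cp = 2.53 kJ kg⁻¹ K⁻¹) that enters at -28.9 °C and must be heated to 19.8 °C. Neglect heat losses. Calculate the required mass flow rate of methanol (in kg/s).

Heat released by hot stream: Q = 25.0 × 1.04 × (403 − 354) = 1274 kJ/s
Energy balance on cold side (adiabatic exchanger): Q = ṁ_c·Cp_c·(T_c,out − T_c,in)
ṁ_c = 1274 / [2.53 × (19.8 − -28.9)] = 10.34 kg/s

ṁ_c = 10.3 kg/s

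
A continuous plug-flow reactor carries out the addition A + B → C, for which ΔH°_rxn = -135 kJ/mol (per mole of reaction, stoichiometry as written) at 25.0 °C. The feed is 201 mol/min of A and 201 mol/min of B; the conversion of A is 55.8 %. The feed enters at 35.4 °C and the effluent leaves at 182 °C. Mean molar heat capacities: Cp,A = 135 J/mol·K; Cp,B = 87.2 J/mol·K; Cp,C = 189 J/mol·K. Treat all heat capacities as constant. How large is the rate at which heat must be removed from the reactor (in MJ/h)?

Q_out = 551 MJ/h

Extent of reaction ξ = 0.558 × 201 = 112.16 mol/min
Reaction term: ξ·ΔH°_rxn = 112.16 × -135 = -15141 kJ/min
Sensible, feed 35.4→25 °C: -464.49 kJ/min
Outlet flows (mol/min): A 88.842, B 88.842, C 112.16
Sensible, products 25→182 °C: 6427.4 kJ/min
Q = ΔH = -9178.5 kJ/min = -152.97 kW
Heat removed = 550.71 MJ/h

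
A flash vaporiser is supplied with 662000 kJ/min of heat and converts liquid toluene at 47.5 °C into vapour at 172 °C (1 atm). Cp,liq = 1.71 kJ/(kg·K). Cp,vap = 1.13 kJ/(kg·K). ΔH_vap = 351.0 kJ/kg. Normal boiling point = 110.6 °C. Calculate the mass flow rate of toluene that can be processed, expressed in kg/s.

Δh = 1.71×(110.6−47.5) + 351.0 + 1.13×(172−110.6) = 528.28 kJ/kg
Q = 662000 kJ/min = 11033 kJ/s = 11033 kJ/s
ṁ = Q/Δh = 11033 / 528.28 = 20.885 kg/s

ṁ = 20.9 kg/s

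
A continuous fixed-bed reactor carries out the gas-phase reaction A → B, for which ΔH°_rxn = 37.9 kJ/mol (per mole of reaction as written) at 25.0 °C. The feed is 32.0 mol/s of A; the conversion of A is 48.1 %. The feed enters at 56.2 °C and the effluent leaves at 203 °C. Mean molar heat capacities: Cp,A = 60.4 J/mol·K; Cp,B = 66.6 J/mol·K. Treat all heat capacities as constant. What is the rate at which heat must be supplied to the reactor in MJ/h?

Q_in = 3180 MJ/h

Extent of reaction ξ = 0.481 × 32.0 = 15.392 mol/s
Reaction term: ξ·ΔH°_rxn = 15.392 × 37.9 = 583.36 kJ/s
Sensible, feed 56.2→25 °C: -60.303 kJ/s
Outlet flows (mol/s): A 16.608, B 15.392
Sensible, products 25→203 °C: 361.03 kJ/s
Q = ΔH = 884.08 kJ/s = 884.08 kW
Heat supplied = 3182.7 MJ/h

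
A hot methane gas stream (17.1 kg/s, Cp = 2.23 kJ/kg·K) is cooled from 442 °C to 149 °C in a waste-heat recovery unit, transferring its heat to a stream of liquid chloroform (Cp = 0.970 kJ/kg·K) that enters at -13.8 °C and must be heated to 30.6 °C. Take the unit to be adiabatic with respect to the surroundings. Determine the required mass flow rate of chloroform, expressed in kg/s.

ṁ_c = 259 kg/s

Heat released by hot stream: Q = 17.1 × 2.23 × (442 − 149) = 11173 kJ/s
Energy balance on cold side (adiabatic exchanger): Q = ṁ_c·Cp_c·(T_c,out − T_c,in)
ṁ_c = 11173 / [0.970 × (30.6 − -13.8)] = 259.43 kg/s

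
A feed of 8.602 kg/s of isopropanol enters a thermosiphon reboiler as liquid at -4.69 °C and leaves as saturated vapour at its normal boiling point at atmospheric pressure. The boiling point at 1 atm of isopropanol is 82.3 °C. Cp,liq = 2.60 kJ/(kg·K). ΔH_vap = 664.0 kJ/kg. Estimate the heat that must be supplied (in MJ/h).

Q = 27600 MJ/h

liquid -4.69→82.3 °C: 226.17 kJ/kg
vaporisation at 82.3 °C: 664 kJ/kg
Δh = 226.17 + 664 = 890.17 kJ/kg
Q = ṁ·Δh = 8.602 kg/s × 890.17 kJ/kg = 7657.3 kJ/s
|Q| = 7657.3 kW = 27566 MJ/h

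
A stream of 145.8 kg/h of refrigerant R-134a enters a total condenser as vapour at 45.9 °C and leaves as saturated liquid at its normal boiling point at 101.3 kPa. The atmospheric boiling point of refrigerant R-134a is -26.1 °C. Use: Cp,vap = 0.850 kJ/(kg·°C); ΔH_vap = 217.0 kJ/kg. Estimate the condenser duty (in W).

vapour 45.9→-26.1 °C: -61.2 kJ/kg
condensation at -26.1 °C: -217 kJ/kg
Δh = -61.2 + -217 = -278.2 kJ/kg
Q = ṁ·Δh = 145.8 kg/h × -278.2 kJ/kg = -40562 kJ/h
|Q| = 11.267 kW = 11267 W

Q_c = 11300 W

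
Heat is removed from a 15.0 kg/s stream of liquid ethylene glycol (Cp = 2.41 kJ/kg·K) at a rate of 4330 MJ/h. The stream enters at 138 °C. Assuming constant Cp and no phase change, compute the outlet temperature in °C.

T_out = 105 °C

Q = 4330 MJ/h = 1202.8 kJ/s
ΔT = Q/(ṁ·Cp) = 1202.8/(15.0×2.41) = 33.272 K
T_out = 138 − 33.272 = 104.73 °C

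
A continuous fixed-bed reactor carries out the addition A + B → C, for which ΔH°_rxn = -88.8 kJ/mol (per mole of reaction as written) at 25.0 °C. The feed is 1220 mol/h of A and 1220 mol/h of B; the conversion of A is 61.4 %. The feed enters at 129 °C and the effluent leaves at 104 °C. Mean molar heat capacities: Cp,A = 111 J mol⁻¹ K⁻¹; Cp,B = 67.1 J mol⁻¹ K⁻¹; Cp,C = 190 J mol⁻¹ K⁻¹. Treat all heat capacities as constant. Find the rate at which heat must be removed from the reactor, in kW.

Q_out = 19.8 kW

Extent of reaction ξ = 0.614 × 1220 = 749.08 mol/h
Reaction term: ξ·ΔH°_rxn = 749.08 × -88.8 = -66518 kJ/h
Sensible, feed 129→25 °C: -22597 kJ/h
Outlet flows (mol/h): A 470.92, B 470.92, C 749.08
Sensible, products 25→104 °C: 17869 kJ/h
Q = ΔH = -71246 kJ/h = -19.791 kW
Heat removed = 19.791 kW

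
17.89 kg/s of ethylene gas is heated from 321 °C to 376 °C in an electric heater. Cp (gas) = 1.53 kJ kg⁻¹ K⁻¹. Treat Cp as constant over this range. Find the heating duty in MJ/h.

Q = 5420 MJ/h

Q = ṁ·Cp·ΔT = 17.89 × 1.53 × (376 − 321) = 1505.4 kJ/s
Heating duty = 5419.6 MJ/h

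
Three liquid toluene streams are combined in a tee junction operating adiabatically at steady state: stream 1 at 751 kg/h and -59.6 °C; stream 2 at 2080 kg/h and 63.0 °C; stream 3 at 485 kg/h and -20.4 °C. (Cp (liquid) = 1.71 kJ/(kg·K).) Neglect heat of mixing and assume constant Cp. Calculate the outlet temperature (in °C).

No heat crosses the boundary, so H_out = H_in.
Σ ṁᵢCp,ᵢTᵢ = 751×1.71×-59.6 + 2080×1.71×63.0 + 485×1.71×-20.4 = 130620
Σ ṁᵢCp,ᵢ = 751×1.71 + 2080×1.71 + 485×1.71 = 5670.4
T_out = 130620 / 5670.4 = 23.036 °C

T_out = 23.0 °C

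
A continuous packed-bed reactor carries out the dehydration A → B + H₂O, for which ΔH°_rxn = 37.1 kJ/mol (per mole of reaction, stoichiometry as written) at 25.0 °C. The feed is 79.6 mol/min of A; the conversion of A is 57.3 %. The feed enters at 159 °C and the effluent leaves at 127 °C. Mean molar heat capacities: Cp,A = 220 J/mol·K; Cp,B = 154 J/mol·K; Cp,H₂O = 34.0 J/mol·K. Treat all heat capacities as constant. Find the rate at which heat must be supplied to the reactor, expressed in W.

Extent of reaction ξ = 0.573 × 79.6 = 45.611 mol/min
Reaction term: ξ·ΔH°_rxn = 45.611 × 37.1 = 1692.2 kJ/min
Sensible, feed 159→25 °C: -2346.6 kJ/min
Outlet flows (mol/min): A 33.989, B 45.611, H₂O 45.611
Sensible, products 25→127 °C: 1637.4 kJ/min
Q = ΔH = 982.9 kJ/min = 16.382 kW
Heat supplied = 16382 W

Q_in = 16400 W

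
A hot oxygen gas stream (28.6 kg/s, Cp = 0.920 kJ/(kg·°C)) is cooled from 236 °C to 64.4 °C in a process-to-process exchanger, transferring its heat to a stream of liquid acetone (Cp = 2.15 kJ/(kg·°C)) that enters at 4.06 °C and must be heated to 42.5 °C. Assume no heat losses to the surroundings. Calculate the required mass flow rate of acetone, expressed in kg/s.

ṁ_c = 54.6 kg/s

Heat released by hot stream: Q = 28.6 × 0.920 × (236 − 64.4) = 4515.1 kJ/s
Energy balance on cold side (adiabatic exchanger): Q = ṁ_c·Cp_c·(T_c,out − T_c,in)
ṁ_c = 4515.1 / [2.15 × (42.5 − 4.06)] = 54.632 kg/s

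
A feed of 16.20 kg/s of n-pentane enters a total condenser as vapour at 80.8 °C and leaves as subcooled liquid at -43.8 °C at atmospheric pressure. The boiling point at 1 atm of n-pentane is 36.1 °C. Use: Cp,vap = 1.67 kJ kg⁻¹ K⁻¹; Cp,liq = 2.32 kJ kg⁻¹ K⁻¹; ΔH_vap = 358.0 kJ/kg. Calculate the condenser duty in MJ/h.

Q_c = 36000 MJ/h

vapour 80.8→36.1 °C: -74.649 kJ/kg
condensation at 36.1 °C: -358 kJ/kg
liquid 36.1→-43.8 °C: -185.37 kJ/kg
Δh = -74.649 + -358 + -185.37 = -618.02 kJ/kg
Q = ṁ·Δh = 16.20 kg/s × -618.02 kJ/kg = -10012 kJ/s
|Q| = 10012 kW = 36043 MJ/h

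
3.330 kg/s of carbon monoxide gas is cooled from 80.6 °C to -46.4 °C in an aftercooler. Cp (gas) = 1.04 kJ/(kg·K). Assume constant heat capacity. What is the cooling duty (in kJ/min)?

Q = ṁ·Cp·ΔT = 3.330 × 1.04 × (-46.4 − 80.6) = -439.83 kJ/s
Cooling duty = 26390 kJ/min

Q_c = 26400 kJ/min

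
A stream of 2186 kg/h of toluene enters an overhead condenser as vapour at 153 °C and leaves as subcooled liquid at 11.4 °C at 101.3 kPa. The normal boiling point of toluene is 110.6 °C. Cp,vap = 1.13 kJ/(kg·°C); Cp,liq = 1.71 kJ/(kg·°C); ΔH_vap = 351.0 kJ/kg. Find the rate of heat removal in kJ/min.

vapour 153→110.6 °C: -47.912 kJ/kg
condensation at 110.6 °C: -351 kJ/kg
liquid 110.6→11.4 °C: -169.63 kJ/kg
Δh = -47.912 + -351 + -169.63 = -568.54 kJ/kg
Q = ṁ·Δh = 2186 kg/h × -568.54 kJ/kg = -1.2428e+06 kJ/h
|Q| = 345.23 kW = 20714 kJ/min

Q_c = 20700 kJ/min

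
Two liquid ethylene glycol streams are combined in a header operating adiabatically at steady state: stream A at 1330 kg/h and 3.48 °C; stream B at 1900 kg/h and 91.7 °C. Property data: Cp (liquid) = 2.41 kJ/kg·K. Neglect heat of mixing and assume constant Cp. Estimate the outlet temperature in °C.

T_out = 55.4 °C

Energy balance with Q = 0: Σ ṁᵢCp,ᵢ(T_out − Tᵢ) = 0
T_out = Σ ṁᵢCp,ᵢTᵢ / Σ ṁᵢCp,ᵢ
      = 431050 / 7784.3 = 55.374 °C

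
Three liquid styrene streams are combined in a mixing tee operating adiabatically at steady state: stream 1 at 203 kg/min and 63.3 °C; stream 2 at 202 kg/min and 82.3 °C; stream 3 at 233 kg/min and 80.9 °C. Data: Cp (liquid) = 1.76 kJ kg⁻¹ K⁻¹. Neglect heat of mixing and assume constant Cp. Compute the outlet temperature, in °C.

T_out = 75.7 °C

Energy balance with Q = 0: Σ ṁᵢCp,ᵢ(T_out − Tᵢ) = 0
Σ ṁᵢCp,ᵢTᵢ = 203×1.76×63.3 + 202×1.76×82.3 + 233×1.76×80.9 = 85051
Σ ṁᵢCp,ᵢ = 203×1.76 + 202×1.76 + 233×1.76 = 1122.9
T_out = 85051 / 1122.9 = 75.743 °C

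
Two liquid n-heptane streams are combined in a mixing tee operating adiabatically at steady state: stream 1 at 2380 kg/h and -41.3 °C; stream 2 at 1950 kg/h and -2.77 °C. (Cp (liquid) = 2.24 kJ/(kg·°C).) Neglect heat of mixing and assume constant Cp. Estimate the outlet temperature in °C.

No heat crosses the boundary, so H_out = H_in.
Σ ṁᵢCp,ᵢTᵢ = 2380×2.24×-41.3 + 1950×2.24×-2.77 = -232280
Σ ṁᵢCp,ᵢ = 2380×2.24 + 1950×2.24 = 9699.2
T_out = -232280 / 9699.2 = -23.948 °C

T_out = -23.9 °C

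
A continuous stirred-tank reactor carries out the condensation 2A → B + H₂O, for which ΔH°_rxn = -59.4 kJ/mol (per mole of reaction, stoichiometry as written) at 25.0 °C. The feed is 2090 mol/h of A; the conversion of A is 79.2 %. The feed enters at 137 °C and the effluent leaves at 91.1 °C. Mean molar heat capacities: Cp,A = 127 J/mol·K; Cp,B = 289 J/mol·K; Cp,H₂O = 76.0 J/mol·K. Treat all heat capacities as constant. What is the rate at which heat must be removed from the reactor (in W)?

Extent of reaction ξ = 0.792 × 2090 / 2 = 827.64 mol/h
Reaction term: ξ·ΔH°_rxn = 827.64 × -59.4 = -49162 kJ/h
Sensible, feed 137→25 °C: -29728 kJ/h
Outlet flows (mol/h): A 434.72, B 827.64, H₂O 827.64
Sensible, products 25→91.1 °C: 23617 kJ/h
Q = ΔH = -55273 kJ/h = -15.353 kW
Heat removed = 15353 W

Q_out = 15400 W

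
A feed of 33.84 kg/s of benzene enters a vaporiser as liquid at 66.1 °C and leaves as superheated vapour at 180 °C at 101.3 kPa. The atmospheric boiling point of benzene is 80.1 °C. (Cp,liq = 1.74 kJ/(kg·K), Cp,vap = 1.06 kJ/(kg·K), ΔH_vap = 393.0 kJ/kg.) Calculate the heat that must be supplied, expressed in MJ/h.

Q = 63700 MJ/h

liquid 66.1→80.1 °C: 24.36 kJ/kg
vaporisation at 80.1 °C: 393 kJ/kg
vapour 80.1→180 °C: 105.89 kJ/kg
Δh = 24.36 + 393 + 105.89 = 523.25 kJ/kg
Q = ṁ·Δh = 33.84 kg/s × 523.25 kJ/kg = 17707 kJ/s
|Q| = 17707 kW = 63745 MJ/h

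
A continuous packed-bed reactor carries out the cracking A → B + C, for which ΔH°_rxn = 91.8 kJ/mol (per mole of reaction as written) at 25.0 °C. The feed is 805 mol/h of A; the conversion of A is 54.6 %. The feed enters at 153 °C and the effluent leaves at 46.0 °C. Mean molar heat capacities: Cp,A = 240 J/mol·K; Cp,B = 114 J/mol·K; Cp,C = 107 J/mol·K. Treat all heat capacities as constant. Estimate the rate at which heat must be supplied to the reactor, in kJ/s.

Q_in = 5.42 kJ/s

Extent of reaction ξ = 0.546 × 805 = 439.53 mol/h
Reaction term: ξ·ΔH°_rxn = 439.53 × 91.8 = 40349 kJ/h
Sensible, feed 153→25 °C: -24730 kJ/h
Outlet flows (mol/h): A 365.47, B 439.53, C 439.53
Sensible, products 25→46.0 °C: 3881.8 kJ/h
Q = ΔH = 19501 kJ/h = 5.417 kW
Heat supplied = 5.417 kJ/s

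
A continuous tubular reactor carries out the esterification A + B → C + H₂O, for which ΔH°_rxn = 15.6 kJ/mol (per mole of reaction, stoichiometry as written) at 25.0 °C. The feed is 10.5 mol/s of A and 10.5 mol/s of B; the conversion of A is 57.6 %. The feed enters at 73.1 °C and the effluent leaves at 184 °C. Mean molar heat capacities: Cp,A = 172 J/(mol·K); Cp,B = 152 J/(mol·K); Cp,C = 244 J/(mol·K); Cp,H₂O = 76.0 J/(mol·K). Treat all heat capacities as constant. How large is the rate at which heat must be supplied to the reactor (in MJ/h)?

Q_in = 1680 MJ/h

Extent of reaction ξ = 0.576 × 10.5 = 6.048 mol/s
Reaction term: ξ·ΔH°_rxn = 6.048 × 15.6 = 94.349 kJ/s
Sensible, feed 73.1→25 °C: -163.64 kJ/s
Outlet flows (mol/s): A 4.452, B 4.452, C 6.048, H₂O 6.048
Sensible, products 25→184 °C: 537.07 kJ/s
Q = ΔH = 467.78 kJ/s = 467.78 kW
Heat supplied = 1684 MJ/h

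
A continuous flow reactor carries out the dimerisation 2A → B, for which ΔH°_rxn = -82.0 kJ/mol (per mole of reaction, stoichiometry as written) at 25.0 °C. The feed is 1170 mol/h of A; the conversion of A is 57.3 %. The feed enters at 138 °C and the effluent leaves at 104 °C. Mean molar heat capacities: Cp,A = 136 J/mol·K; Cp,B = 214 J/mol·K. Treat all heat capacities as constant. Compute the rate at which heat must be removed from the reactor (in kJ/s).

Q_out = 9.56 kJ/s

Extent of reaction ξ = 0.573 × 1170 / 2 = 335.2 mol/h
Reaction term: ξ·ΔH°_rxn = 335.2 × -82.0 = -27487 kJ/h
Sensible, feed 138→25 °C: -17981 kJ/h
Outlet flows (mol/h): A 499.59, B 335.2
Sensible, products 25→104 °C: 11035 kJ/h
Q = ΔH = -34433 kJ/h = -9.5647 kW
Heat removed = 9.5647 kJ/s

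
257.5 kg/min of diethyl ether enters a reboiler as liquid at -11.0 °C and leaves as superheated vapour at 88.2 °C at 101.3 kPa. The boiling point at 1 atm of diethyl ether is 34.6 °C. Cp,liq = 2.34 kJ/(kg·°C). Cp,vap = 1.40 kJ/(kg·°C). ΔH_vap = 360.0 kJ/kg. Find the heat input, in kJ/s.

Q = 2320 kJ/s

liquid -11.0→34.6 °C: 106.7 kJ/kg
vaporisation at 34.6 °C: 360 kJ/kg
vapour 34.6→88.2 °C: 75.04 kJ/kg
Δh = 106.7 + 360 + 75.04 = 541.74 kJ/kg
Q = ṁ·Δh = 257.5 kg/min × 541.74 kJ/kg = 139500 kJ/min
|Q| = 2325 kW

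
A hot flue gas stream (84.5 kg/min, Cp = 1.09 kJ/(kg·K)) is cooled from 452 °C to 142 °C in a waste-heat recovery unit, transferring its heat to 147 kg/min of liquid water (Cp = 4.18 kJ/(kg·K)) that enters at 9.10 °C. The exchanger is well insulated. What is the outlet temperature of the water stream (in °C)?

T_c,out = 55.6 °C

Heat released by hot stream: Q = 84.5 × 1.09 × (452 − 142) = 28553 kJ/min
Energy balance on cold side (adiabatic exchanger): Q = ṁ_c·Cp_c·(T_c,out − T_c,in)
T_c,out = 9.10 + 28553/(147 × 4.18) = 55.568 °C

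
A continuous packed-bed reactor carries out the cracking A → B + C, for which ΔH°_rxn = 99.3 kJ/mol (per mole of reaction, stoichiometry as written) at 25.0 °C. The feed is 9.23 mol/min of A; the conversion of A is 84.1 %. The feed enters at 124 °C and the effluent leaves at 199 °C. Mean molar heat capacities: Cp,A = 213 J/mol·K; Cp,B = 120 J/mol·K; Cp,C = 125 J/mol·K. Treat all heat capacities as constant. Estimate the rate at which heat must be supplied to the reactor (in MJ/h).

Q_in = 57.7 MJ/h

Extent of reaction ξ = 0.841 × 9.23 = 7.7624 mol/min
Reaction term: ξ·ΔH°_rxn = 7.7624 × 99.3 = 770.81 kJ/min
Sensible, feed 124→25 °C: -194.63 kJ/min
Outlet flows (mol/min): A 1.4676, B 7.7624, C 7.7624
Sensible, products 25→199 °C: 385.3 kJ/min
Q = ΔH = 961.48 kJ/min = 16.025 kW
Heat supplied = 57.689 MJ/h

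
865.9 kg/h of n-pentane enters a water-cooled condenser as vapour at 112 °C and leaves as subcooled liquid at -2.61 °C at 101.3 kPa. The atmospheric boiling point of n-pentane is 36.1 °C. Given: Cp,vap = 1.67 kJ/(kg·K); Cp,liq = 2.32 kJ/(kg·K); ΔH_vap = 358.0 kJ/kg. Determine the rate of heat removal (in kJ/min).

vapour 112→36.1 °C: -126.75 kJ/kg
condensation at 36.1 °C: -358 kJ/kg
liquid 36.1→-2.61 °C: -89.807 kJ/kg
Δh = -126.75 + -358 + -89.807 = -574.56 kJ/kg
Q = ṁ·Δh = 865.9 kg/h × -574.56 kJ/kg = -497510 kJ/h
|Q| = 138.2 kW = 8291.9 kJ/min

Q_c = 8290 kJ/min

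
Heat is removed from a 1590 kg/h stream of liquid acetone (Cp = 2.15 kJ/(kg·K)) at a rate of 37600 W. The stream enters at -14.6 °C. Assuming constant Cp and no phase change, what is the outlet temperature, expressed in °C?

Q = 37600 W = 135360 kJ/h
ΔT = Q/(ṁ·Cp) = 135360/(1590×2.15) = 39.596 K
T_out = -14.6 − 39.596 = -54.196 °C

T_out = -54.2 °C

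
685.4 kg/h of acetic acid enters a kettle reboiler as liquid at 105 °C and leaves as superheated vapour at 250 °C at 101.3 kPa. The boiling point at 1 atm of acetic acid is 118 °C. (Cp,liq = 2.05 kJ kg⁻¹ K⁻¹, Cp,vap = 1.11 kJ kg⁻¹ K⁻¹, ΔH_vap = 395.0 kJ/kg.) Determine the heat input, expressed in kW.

liquid 105→118 °C: 26.65 kJ/kg
vaporisation at 118 °C: 395 kJ/kg
vapour 118→250 °C: 146.52 kJ/kg
Δh = 26.65 + 395 + 146.52 = 568.17 kJ/kg
Q = ṁ·Δh = 685.4 kg/h × 568.17 kJ/kg = 389420 kJ/h
|Q| = 108.17 kW

Q = 108 kW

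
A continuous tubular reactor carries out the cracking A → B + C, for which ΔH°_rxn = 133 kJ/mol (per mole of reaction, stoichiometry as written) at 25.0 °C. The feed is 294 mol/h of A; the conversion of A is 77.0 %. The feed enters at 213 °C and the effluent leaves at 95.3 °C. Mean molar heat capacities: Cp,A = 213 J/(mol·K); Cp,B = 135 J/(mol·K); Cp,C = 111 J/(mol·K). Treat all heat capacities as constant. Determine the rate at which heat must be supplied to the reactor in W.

Q_in = 6460 W

Extent of reaction ξ = 0.770 × 294 = 226.38 mol/h
Reaction term: ξ·ΔH°_rxn = 226.38 × 133 = 30109 kJ/h
Sensible, feed 213→25 °C: -11773 kJ/h
Outlet flows (mol/h): A 67.62, B 226.38, C 226.38
Sensible, products 25→95.3 °C: 4927.5 kJ/h
Q = ΔH = 23263 kJ/h = 6.462 kW
Heat supplied = 6462 W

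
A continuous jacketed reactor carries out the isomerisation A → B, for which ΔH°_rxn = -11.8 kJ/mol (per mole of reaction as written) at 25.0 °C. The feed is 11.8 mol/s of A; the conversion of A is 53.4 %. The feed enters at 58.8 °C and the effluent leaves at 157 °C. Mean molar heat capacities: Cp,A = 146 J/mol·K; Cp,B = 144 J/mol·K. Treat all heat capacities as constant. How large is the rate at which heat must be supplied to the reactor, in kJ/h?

Extent of reaction ξ = 0.534 × 11.8 = 6.3012 mol/s
Reaction term: ξ·ΔH°_rxn = 6.3012 × -11.8 = -74.354 kJ/s
Sensible, feed 58.8→25 °C: -58.231 kJ/s
Outlet flows (mol/s): A 5.4988, B 6.3012
Sensible, products 25→157 °C: 225.75 kJ/s
Q = ΔH = 93.161 kJ/s = 93.161 kW
Heat supplied = 335380 kJ/h

Q_in = 335000 kJ/h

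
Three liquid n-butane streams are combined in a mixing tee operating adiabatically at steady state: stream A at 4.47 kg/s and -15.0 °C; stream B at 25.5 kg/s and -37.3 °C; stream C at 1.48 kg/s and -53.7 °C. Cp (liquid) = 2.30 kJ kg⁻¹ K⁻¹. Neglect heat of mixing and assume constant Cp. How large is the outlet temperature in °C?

Adiabatic, steady state ⇒ Σ ṁᵢCp,ᵢ(T_out − Tᵢ) = 0
T_out = Σ ṁᵢCp,ᵢTᵢ / Σ ṁᵢCp,ᵢ
      = -2524.7 / 72.335 = -34.902 °C

T_out = -34.9 °C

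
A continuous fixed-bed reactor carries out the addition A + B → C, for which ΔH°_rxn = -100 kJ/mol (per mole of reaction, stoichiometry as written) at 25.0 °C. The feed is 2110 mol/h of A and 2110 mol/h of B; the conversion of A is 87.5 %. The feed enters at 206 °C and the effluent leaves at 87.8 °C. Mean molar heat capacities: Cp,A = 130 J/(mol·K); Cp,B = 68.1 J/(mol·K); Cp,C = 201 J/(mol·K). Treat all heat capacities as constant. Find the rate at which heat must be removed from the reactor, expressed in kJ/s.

Q_out = 64.9 kJ/s

Extent of reaction ξ = 0.875 × 2110 = 1846.2 mol/h
Reaction term: ξ·ΔH°_rxn = 1846.2 × -100 = -184620 kJ/h
Sensible, feed 206→25 °C: -75656 kJ/h
Outlet flows (mol/h): A 263.75, B 263.75, C 1846.2
Sensible, products 25→87.8 °C: 26586 kJ/h
Q = ΔH = -233700 kJ/h = -64.915 kW
Heat removed = 64.915 kJ/s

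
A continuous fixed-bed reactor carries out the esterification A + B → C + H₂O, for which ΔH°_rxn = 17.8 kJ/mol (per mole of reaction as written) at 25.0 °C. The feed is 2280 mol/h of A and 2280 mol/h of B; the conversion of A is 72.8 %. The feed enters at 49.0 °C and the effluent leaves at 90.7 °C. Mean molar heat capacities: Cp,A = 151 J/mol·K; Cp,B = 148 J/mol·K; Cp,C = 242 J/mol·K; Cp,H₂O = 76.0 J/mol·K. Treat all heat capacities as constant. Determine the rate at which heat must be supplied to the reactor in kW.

Extent of reaction ξ = 0.728 × 2280 = 1659.8 mol/h
Reaction term: ξ·ΔH°_rxn = 1659.8 × 17.8 = 29545 kJ/h
Sensible, feed 49.0→25 °C: -16361 kJ/h
Outlet flows (mol/h): A 620.16, B 620.16, C 1659.8, H₂O 1659.8
Sensible, products 25→90.7 °C: 46861 kJ/h
Q = ΔH = 60045 kJ/h = 16.679 kW
Heat supplied = 16.679 kW

Q_in = 16.7 kW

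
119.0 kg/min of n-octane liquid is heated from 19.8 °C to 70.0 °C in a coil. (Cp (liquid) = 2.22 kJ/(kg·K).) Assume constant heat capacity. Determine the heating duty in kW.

Q = ṁ·Cp·ΔT = 119.0 × 2.22 × (70.0 − 19.8) = 13262 kJ/min
Converting: 13262 / 60 s = 221.03 kW

Q = 221 kW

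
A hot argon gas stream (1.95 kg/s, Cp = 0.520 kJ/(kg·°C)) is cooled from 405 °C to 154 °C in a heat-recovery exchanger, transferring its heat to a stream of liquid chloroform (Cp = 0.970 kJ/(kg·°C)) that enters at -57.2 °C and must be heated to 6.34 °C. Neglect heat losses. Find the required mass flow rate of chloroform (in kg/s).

Heat released by hot stream: Q = 1.95 × 0.520 × (405 − 154) = 254.51 kJ/s
Energy balance on cold side (adiabatic exchanger): Q = ṁ_c·Cp_c·(T_c,out − T_c,in)
ṁ_c = 254.51 / [0.970 × (6.34 − -57.2)] = 4.1295 kg/s

ṁ_c = 4.13 kg/s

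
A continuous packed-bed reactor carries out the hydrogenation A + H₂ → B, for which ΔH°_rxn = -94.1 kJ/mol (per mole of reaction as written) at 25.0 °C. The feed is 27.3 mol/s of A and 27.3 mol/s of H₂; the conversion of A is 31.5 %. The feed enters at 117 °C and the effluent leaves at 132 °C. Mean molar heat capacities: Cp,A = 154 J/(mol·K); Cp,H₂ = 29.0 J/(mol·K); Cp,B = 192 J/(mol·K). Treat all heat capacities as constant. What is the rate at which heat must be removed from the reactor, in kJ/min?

Q_out = 43600 kJ/min

Extent of reaction ξ = 0.315 × 27.3 = 8.5995 mol/s
Reaction term: ξ·ΔH°_rxn = 8.5995 × -94.1 = -809.21 kJ/s
Sensible, feed 117→25 °C: -459.62 kJ/s
Outlet flows (mol/s): A 18.7, H₂ 18.7, B 8.5995
Sensible, products 25→132 °C: 542.84 kJ/s
Q = ΔH = -725.99 kJ/s = -725.99 kW
Heat removed = 43560 kJ/min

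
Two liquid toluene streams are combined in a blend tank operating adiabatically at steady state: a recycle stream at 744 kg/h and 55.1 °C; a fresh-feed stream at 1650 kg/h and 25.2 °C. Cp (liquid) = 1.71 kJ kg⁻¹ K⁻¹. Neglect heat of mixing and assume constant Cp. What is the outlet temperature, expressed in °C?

Energy balance with Q = 0: Σ ṁᵢCp,ᵢ(T_out − Tᵢ) = 0
T_out = Σ ṁᵢCp,ᵢTᵢ / Σ ṁᵢCp,ᵢ
      = 141200 / 4093.7 = 34.492 °C

T_out = 34.5 °C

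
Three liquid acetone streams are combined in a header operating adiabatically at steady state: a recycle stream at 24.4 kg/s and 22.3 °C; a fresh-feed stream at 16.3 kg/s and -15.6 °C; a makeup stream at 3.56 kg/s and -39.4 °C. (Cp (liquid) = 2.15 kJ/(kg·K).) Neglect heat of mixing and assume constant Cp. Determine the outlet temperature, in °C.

T_out = 3.38 °C

No heat crosses the boundary, so H_out = H_in.
Σ ṁᵢCp,ᵢTᵢ = 24.4×2.15×22.3 + 16.3×2.15×-15.6 + 3.56×2.15×-39.4 = 321.59
Σ ṁᵢCp,ᵢ = 24.4×2.15 + 16.3×2.15 + 3.56×2.15 = 95.159
T_out = 321.59 / 95.159 = 3.3795 °C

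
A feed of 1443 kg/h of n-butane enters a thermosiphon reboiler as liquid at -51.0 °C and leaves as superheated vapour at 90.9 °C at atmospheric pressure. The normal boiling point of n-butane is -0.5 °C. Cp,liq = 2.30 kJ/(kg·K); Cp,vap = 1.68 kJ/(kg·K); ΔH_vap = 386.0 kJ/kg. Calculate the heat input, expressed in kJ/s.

liquid -51.0→-0.5 °C: 116.15 kJ/kg
vaporisation at -0.5 °C: 386 kJ/kg
vapour -0.5→90.9 °C: 153.55 kJ/kg
Δh = 116.15 + 386 + 153.55 = 655.7 kJ/kg
Q = ṁ·Δh = 1443 kg/h × 655.7 kJ/kg = 946180 kJ/h
|Q| = 262.83 kW

Q = 263 kJ/s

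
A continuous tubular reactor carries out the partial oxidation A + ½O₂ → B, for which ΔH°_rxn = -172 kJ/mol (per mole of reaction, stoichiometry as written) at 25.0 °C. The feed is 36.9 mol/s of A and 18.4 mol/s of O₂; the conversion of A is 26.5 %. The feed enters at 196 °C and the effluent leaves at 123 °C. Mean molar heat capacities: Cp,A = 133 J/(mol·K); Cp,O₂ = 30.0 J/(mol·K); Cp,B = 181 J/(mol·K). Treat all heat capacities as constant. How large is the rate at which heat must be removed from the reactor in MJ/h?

Extent of reaction ξ = 0.265 × 36.9 = 9.7785 mol/s
Reaction term: ξ·ΔH°_rxn = 9.7785 × -172 = -1681.9 kJ/s
Sensible, feed 196→25 °C: -933.61 kJ/s
Outlet flows (mol/s): A 27.121, O₂ 13.511, B 9.7785
Sensible, products 25→123 °C: 566.67 kJ/s
Q = ΔH = -2048.8 kJ/s = -2048.8 kW
Heat removed = 7375.8 MJ/h

Q_out = 7380 MJ/h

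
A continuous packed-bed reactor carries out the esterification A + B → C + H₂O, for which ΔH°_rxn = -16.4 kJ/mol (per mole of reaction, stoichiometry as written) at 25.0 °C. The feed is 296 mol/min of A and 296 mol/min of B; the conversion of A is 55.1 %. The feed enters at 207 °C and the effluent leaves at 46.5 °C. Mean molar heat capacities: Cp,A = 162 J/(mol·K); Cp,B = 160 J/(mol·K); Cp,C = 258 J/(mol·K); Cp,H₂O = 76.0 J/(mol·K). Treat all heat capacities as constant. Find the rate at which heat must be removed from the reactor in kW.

Extent of reaction ξ = 0.551 × 296 = 163.1 mol/min
Reaction term: ξ·ΔH°_rxn = 163.1 × -16.4 = -2674.8 kJ/min
Sensible, feed 207→25 °C: -17347 kJ/min
Outlet flows (mol/min): A 132.9, B 132.9, C 163.1, H₂O 163.1
Sensible, products 25→46.5 °C: 2091.3 kJ/min
Q = ΔH = -17930 kJ/min = -298.84 kW
Heat removed = 298.84 kW

Q_out = 299 kW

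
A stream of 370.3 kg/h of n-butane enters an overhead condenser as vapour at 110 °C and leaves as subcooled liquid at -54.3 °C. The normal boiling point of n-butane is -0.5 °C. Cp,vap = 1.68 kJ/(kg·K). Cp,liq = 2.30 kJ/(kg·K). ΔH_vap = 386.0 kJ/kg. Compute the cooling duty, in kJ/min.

vapour 110→-0.5 °C: -185.64 kJ/kg
condensation at -0.5 °C: -386 kJ/kg
liquid -0.5→-54.3 °C: -123.74 kJ/kg
Δh = -185.64 + -386 + -123.74 = -695.38 kJ/kg
Q = ṁ·Δh = 370.3 kg/h × -695.38 kJ/kg = -257500 kJ/h
|Q| = 71.528 kW = 4291.7 kJ/min

Q_c = 4290 kJ/min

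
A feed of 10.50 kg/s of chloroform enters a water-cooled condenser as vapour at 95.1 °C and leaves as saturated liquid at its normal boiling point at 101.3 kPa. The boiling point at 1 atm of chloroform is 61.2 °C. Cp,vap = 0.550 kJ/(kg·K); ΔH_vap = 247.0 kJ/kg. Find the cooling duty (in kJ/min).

Q_c = 167000 kJ/min

vapour 95.1→61.2 °C: -18.645 kJ/kg
condensation at 61.2 °C: -247 kJ/kg
Δh = -18.645 + -247 = -265.64 kJ/kg
Q = ṁ·Δh = 10.50 kg/s × -265.64 kJ/kg = -2789.3 kJ/s
|Q| = 2789.3 kW = 167360 kJ/min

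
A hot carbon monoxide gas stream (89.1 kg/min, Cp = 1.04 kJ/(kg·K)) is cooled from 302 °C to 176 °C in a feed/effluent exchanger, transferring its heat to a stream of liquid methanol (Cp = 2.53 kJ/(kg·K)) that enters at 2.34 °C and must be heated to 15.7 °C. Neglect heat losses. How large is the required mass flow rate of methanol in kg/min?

Heat released by hot stream: Q = 89.1 × 1.04 × (302 − 176) = 11676 kJ/min
Energy balance on cold side (adiabatic exchanger): Q = ṁ_c·Cp_c·(T_c,out − T_c,in)
ṁ_c = 11676 / [2.53 × (15.7 − 2.34)] = 345.43 kg/min

ṁ_c = 345 kg/min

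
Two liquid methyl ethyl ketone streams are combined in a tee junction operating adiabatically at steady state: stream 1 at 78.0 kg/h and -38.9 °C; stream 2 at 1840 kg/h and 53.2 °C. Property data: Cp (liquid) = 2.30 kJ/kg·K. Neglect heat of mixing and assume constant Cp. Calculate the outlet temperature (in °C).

No heat crosses the boundary, so H_out = H_in.
Σ ṁᵢCp,ᵢTᵢ = 78.0×2.30×-38.9 + 1840×2.30×53.2 = 218160
Σ ṁᵢCp,ᵢ = 78.0×2.30 + 1840×2.30 = 4411.4
T_out = 218160 / 4411.4 = 49.455 °C

T_out = 49.5 °C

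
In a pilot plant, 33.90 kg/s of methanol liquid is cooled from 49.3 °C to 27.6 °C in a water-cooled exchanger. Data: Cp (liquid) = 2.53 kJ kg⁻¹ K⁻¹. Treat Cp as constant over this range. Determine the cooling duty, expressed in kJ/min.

Q_c = 112000 kJ/min

Q = ṁ·Cp·ΔT = 33.90 × 2.53 × (27.6 − 49.3) = -1861.1 kJ/s
Cooling duty = 111670 kJ/min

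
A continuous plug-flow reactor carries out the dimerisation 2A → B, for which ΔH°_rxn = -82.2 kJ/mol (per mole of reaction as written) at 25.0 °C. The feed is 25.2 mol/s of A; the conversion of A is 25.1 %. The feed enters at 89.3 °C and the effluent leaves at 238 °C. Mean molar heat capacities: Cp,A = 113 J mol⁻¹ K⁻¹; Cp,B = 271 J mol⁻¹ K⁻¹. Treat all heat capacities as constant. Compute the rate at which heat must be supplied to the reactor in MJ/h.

Extent of reaction ξ = 0.251 × 25.2 / 2 = 3.1626 mol/s
Reaction term: ξ·ΔH°_rxn = 3.1626 × -82.2 = -259.97 kJ/s
Sensible, feed 89.3→25 °C: -183.1 kJ/s
Outlet flows (mol/s): A 18.875, B 3.1626
Sensible, products 25→238 °C: 636.85 kJ/s
Q = ΔH = 193.79 kJ/s = 193.79 kW
Heat supplied = 697.63 MJ/h

Q_in = 698 MJ/h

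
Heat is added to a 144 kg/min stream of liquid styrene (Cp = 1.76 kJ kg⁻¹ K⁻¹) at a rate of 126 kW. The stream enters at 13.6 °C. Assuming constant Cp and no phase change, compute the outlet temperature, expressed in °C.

T_out = 43.4 °C

Q = 126 kW = 7560 kJ/min
ΔT = Q/(ṁ·Cp) = 7560/(144×1.76) = 29.83 K
T_out = 13.6 + 29.83 = 43.43 °C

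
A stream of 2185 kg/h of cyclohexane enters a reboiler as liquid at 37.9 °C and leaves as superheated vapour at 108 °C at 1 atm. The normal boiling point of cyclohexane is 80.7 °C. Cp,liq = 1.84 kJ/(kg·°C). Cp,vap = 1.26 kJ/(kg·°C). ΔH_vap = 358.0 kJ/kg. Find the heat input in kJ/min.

Q = 17200 kJ/min

liquid 37.9→80.7 °C: 78.752 kJ/kg
vaporisation at 80.7 °C: 358 kJ/kg
vapour 80.7→108 °C: 34.398 kJ/kg
Δh = 78.752 + 358 + 34.398 = 471.15 kJ/kg
Q = ṁ·Δh = 2185 kg/h × 471.15 kJ/kg = 1.0295e+06 kJ/h
|Q| = 285.96 kW = 17158 kJ/min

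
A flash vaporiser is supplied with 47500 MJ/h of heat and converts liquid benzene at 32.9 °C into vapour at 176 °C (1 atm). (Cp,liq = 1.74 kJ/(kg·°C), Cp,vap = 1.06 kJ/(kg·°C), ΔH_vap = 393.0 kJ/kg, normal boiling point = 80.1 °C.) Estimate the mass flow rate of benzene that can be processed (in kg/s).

Δh = 1.74×(80.1−32.9) + 393.0 + 1.06×(176−80.1) = 576.78 kJ/kg
Q = 47500 MJ/h = 13194 kJ/s = 13194 kJ/s
ṁ = Q/Δh = 13194 / 576.78 = 22.876 kg/s

ṁ = 22.9 kg/s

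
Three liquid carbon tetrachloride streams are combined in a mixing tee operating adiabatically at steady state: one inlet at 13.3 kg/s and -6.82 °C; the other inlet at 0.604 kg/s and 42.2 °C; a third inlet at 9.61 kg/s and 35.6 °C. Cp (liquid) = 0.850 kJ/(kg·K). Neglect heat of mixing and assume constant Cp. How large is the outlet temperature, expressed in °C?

T_out = 11.8 °C

No heat crosses the boundary, so H_out = H_in.
Σ ṁᵢCp,ᵢTᵢ = 13.3×0.850×-6.82 + 0.604×0.850×42.2 + 9.61×0.850×35.6 = 235.36
Σ ṁᵢCp,ᵢ = 13.3×0.850 + 0.604×0.850 + 9.61×0.850 = 19.987
T_out = 235.36 / 19.987 = 11.776 °C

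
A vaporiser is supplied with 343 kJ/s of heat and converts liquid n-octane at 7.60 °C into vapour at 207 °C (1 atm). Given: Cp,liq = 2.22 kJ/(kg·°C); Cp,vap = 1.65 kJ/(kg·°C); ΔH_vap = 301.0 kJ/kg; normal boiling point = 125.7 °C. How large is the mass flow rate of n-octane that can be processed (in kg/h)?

ṁ = 1770 kg/h

Δh = 2.22×(125.7−7.60) + 301.0 + 1.65×(207−125.7) = 697.33 kJ/kg
Q = 343 kJ/s = 343 kJ/s = 1.2348e+06 kJ/h
ṁ = Q/Δh = 1.2348e+06 / 697.33 = 1770.8 kg/h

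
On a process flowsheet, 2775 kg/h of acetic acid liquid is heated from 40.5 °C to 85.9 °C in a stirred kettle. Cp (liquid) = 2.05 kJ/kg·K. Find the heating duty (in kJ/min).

Q = ṁ·Cp·ΔT = 2775 × 2.05 × (85.9 − 40.5) = 258270 kJ/h
Converting: 258270 / 3600 s = 71.741 kW
Heating duty = 4304.5 kJ/min

Q = 4300 kJ/min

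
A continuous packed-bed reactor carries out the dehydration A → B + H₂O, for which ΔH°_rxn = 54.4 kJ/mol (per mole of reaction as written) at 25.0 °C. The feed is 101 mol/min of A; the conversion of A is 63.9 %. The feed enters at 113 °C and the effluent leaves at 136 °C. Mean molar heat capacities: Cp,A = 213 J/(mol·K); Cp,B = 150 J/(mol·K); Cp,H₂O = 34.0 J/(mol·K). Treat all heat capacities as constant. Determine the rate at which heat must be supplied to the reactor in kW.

Q_in = 63.3 kW

Extent of reaction ξ = 0.639 × 101 = 64.539 mol/min
Reaction term: ξ·ΔH°_rxn = 64.539 × 54.4 = 3510.9 kJ/min
Sensible, feed 113→25 °C: -1893.1 kJ/min
Outlet flows (mol/min): A 36.461, B 64.539, H₂O 64.539
Sensible, products 25→136 °C: 2180.2 kJ/min
Q = ΔH = 3798 kJ/min = 63.299 kW
Heat supplied = 63.299 kW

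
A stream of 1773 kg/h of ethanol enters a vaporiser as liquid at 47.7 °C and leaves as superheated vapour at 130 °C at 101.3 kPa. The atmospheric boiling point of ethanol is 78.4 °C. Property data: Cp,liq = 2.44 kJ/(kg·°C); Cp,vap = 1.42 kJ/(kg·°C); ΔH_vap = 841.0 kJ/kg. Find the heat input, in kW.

liquid 47.7→78.4 °C: 74.908 kJ/kg
vaporisation at 78.4 °C: 841 kJ/kg
vapour 78.4→130 °C: 73.272 kJ/kg
Δh = 74.908 + 841 + 73.272 = 989.18 kJ/kg
Q = ṁ·Δh = 1773 kg/h × 989.18 kJ/kg = 1.7538e+06 kJ/h
|Q| = 487.17 kW

Q = 487 kW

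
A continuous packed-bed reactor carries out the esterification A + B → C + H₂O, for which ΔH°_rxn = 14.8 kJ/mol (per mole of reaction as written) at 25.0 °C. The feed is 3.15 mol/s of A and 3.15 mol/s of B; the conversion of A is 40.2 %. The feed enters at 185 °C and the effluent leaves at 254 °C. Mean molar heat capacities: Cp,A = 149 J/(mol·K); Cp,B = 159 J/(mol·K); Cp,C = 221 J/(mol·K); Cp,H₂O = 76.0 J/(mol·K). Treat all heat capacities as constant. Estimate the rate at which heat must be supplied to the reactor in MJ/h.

Q_in = 297 MJ/h

Extent of reaction ξ = 0.402 × 3.15 = 1.2663 mol/s
Reaction term: ξ·ΔH°_rxn = 1.2663 × 14.8 = 18.741 kJ/s
Sensible, feed 185→25 °C: -155.23 kJ/s
Outlet flows (mol/s): A 1.8837, B 1.8837, C 1.2663, H₂O 1.2663
Sensible, products 25→254 °C: 218.99 kJ/s
Q = ΔH = 82.495 kJ/s = 82.495 kW
Heat supplied = 296.98 MJ/h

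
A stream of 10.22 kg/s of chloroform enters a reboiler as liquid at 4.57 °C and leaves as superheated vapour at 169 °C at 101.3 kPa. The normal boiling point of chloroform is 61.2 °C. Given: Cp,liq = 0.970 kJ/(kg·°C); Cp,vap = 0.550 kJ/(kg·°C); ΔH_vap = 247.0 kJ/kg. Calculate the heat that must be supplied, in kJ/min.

Q = 222000 kJ/min

liquid 4.57→61.2 °C: 54.931 kJ/kg
vaporisation at 61.2 °C: 247 kJ/kg
vapour 61.2→169 °C: 59.29 kJ/kg
Δh = 54.931 + 247 + 59.29 = 361.22 kJ/kg
Q = ṁ·Δh = 10.22 kg/s × 361.22 kJ/kg = 3691.7 kJ/s
|Q| = 3691.7 kW = 221500 kJ/min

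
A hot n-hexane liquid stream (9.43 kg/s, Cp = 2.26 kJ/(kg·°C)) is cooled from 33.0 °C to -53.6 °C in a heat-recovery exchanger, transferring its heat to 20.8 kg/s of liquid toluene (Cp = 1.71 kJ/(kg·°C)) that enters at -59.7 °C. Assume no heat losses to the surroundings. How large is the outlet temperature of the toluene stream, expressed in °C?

T_c,out = -7.81 °C

Heat released by hot stream: Q = 9.43 × 2.26 × (33.0 − -53.6) = 1845.6 kJ/s
Energy balance on cold side (adiabatic exchanger): Q = ṁ_c·Cp_c·(T_c,out − T_c,in)
T_c,out = -59.7 + 1845.6/(20.8 × 1.71) = -7.8106 °C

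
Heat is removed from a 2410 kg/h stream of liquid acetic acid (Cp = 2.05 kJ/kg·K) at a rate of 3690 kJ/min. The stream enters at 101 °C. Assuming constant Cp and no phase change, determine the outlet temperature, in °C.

Q = 3690 kJ/min = 221400 kJ/h
ΔT = Q/(ṁ·Cp) = 221400/(2410×2.05) = 44.813 K
T_out = 101 − 44.813 = 56.187 °C

T_out = 56.2 °C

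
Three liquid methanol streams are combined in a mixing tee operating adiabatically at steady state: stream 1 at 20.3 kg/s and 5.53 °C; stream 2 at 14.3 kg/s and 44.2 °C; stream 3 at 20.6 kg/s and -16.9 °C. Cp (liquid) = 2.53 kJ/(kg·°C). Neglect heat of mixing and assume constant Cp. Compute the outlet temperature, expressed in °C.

T_out = 7.18 °C

Energy balance with Q = 0: Σ ṁᵢCp,ᵢ(T_out − Tᵢ) = 0
T_out = Σ ṁᵢCp,ᵢTᵢ / Σ ṁᵢCp,ᵢ
      = 1002.3 / 139.66 = 7.1772 °C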